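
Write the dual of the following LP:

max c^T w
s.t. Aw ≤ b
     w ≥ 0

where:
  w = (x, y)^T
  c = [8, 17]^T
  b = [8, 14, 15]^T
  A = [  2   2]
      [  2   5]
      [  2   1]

Primal max cᵀx s.t. Ax ≤ b, x ≥ 0  →  Dual min bᵀy s.t. Aᵀy ≥ c, y ≥ 0.

Minimize: z = 8y1 + 14y2 + 15y3

Subject to:
  2y1 + 2y2 + 2y3 ≥ 8
  2y1 + 5y2 + y3 ≥ 17
  y1, y2, y3 ≥ 0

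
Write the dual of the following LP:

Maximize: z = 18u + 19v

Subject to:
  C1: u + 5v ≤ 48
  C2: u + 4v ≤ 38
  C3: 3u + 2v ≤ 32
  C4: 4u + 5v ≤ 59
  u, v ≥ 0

Primal max cᵀx s.t. Ax ≤ b, x ≥ 0  →  Dual min bᵀy s.t. Aᵀy ≥ c, y ≥ 0.

Minimize: z = 48y1 + 38y2 + 32y3 + 59y4

Subject to:
  y1 + y2 + 3y3 + 4y4 ≥ 18
  5y1 + 4y2 + 2y3 + 5y4 ≥ 19
  y1, y2, y3, y4 ≥ 0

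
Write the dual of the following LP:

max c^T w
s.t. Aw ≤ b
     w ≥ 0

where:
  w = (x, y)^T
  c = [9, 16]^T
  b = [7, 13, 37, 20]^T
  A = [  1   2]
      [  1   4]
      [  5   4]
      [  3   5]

Primal max cᵀx s.t. Ax ≤ b, x ≥ 0  →  Dual min bᵀy s.t. Aᵀy ≥ c, y ≥ 0.

Minimize: z = 7y1 + 13y2 + 37y3 + 20y4

Subject to:
  y1 + y2 + 5y3 + 3y4 ≥ 9
  2y1 + 4y2 + 4y3 + 5y4 ≥ 16
  y1, y2, y3, y4 ≥ 0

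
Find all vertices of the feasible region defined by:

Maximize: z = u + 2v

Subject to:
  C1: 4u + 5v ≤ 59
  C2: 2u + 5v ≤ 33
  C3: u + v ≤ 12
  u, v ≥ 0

(0, 0), (12, 0), (9, 3), (0, 6.6)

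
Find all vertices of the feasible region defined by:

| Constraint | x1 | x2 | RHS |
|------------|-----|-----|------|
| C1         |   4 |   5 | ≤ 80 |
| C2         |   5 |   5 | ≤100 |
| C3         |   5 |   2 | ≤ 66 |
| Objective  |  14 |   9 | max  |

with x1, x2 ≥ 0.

(0, 0), (13.2, 0), (10, 8), (0, 16)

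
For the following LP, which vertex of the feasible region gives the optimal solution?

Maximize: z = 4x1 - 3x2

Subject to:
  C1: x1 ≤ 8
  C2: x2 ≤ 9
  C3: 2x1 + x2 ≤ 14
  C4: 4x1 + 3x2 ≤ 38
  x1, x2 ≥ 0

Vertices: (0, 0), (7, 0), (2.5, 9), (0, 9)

Evaluate the objective at each vertex of the feasible region:
  z(0, 0) = 0
  z(7, 0) = 28  ←
  z(2.5, 9) = -17
  z(0, 9) = -27
The maximum is at x1 = 7, x2 = 0.

(7, 0)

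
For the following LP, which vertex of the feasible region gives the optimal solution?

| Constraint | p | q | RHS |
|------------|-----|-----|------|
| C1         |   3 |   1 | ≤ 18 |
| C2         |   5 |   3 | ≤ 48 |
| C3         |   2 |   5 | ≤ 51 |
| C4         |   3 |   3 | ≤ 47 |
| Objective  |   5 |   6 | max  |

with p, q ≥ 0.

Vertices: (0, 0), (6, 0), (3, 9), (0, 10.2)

Evaluate the objective at each vertex of the feasible region:
  z(0, 0) = 0
  z(6, 0) = 30
  z(3, 9) = 69  ←
  z(0, 10.2) = 61.2
The maximum is at p = 3, q = 9.

(3, 9)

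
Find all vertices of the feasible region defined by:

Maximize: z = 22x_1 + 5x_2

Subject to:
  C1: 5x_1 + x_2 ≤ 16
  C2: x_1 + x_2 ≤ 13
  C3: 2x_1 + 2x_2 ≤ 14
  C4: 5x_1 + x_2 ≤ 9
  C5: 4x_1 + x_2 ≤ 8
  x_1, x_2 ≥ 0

(0, 0), (1.8, 0), (1, 4), (0.3333, 6.667), (0, 7)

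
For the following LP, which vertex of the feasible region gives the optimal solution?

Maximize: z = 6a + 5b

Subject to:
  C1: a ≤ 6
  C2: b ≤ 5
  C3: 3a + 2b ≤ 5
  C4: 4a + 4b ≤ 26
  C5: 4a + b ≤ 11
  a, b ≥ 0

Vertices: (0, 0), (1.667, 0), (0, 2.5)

Evaluate the objective at each vertex of the feasible region:
  z(0, 0) = 0
  z(1.667, 0) = 10
  z(0, 2.5) = 12.5  ←
The maximum is at a = 0, b = 2.5.

(0, 2.5)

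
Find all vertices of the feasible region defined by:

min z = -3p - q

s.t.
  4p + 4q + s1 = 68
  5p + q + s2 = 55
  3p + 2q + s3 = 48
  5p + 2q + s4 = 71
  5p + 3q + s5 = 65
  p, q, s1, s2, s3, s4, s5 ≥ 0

(0, 0), (11, 0), (10, 5), (7, 10), (0, 17)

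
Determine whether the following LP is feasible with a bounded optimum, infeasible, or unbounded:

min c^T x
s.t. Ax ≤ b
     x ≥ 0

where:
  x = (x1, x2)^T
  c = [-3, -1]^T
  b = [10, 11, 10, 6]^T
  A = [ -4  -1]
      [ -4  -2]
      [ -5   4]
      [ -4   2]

Unbounded (objective can decrease without bound)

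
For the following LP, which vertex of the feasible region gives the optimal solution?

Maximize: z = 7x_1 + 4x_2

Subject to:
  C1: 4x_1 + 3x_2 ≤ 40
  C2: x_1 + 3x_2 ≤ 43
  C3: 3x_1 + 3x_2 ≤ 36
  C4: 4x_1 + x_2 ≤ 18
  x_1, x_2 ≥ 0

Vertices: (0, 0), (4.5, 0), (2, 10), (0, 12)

Evaluate the objective at each vertex of the feasible region:
  z(0, 0) = 0
  z(4.5, 0) = 31.5
  z(2, 10) = 54  ←
  z(0, 12) = 48
The maximum is at x_1 = 2, x_2 = 10.

(2, 10)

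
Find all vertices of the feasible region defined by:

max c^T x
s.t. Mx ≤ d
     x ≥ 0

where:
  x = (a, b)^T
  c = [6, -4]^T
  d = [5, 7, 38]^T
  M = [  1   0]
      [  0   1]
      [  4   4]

(0, 0), (5, 0), (5, 4.5), (2.5, 7), (0, 7)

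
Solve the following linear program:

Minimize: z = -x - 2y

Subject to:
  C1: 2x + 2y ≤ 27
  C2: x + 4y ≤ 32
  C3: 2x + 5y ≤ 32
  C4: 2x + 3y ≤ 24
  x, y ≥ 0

Evaluate the objective at each vertex of the feasible region:
  z(0, 0) = 0
  z(12, 0) = -12
  z(6, 4) = -14  ←
  z(0, 6.4) = -12.8
The minimum is at x = 6, y = 4.

x = 6, y = 4, z = -14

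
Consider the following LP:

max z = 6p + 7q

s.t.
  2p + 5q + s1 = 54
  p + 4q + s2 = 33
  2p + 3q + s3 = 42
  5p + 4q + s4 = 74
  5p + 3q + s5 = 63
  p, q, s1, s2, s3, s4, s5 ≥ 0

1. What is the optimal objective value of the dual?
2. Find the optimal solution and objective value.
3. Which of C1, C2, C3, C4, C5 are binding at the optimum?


1. 96
2. p = 9, q = 6, z = 96
3. C2, C5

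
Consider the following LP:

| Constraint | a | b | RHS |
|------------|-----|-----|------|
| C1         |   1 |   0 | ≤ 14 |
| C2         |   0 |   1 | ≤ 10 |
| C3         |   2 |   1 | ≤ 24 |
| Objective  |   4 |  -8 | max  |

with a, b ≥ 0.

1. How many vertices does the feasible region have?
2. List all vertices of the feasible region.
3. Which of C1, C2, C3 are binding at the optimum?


1. 4
2. (0, 0), (12, 0), (7, 10), (0, 10)
3. C3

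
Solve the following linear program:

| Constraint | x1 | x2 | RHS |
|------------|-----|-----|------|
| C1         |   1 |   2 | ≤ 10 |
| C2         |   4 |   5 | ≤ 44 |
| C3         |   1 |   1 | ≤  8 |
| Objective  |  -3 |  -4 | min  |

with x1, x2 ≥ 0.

Evaluate the objective at each vertex of the feasible region:
  z(0, 0) = 0
  z(8, 0) = -24
  z(6, 2) = -26  ←
  z(0, 5) = -20
The minimum is at x1 = 6, x2 = 2.

x1 = 6, x2 = 2, z = -26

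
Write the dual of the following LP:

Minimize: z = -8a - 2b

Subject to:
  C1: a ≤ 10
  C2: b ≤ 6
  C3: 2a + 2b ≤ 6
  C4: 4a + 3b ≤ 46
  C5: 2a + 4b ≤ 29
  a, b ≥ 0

Primal min cᵀx s.t. Ax ≤ b, x ≥ 0  →  Dual max −bᵀy s.t. Aᵀy ≥ −c, y ≥ 0.

Maximize: z = -10y1 - 6y2 - 6y3 - 46y4 - 29y5

Subject to:
  y1 + 2y3 + 4y4 + 2y5 ≥ 8
  y2 + 2y3 + 3y4 + 4y5 ≥ 2
  y1, y2, y3, y4, y5 ≥ 0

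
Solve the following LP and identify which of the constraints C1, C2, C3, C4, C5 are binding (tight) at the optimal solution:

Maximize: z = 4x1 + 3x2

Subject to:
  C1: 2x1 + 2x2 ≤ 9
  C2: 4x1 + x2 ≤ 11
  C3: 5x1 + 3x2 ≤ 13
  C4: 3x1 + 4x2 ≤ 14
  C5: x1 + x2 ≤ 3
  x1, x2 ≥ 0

At x1 = 2, x2 = 1, compute slack b - a·x for each constraint:
  C1: 9 − 6 = 3  (slack)
  C2: 11 − 9 = 2  (slack)
  C3: 13 − 13 = 0  (binding)
  C4: 14 − 10 = 4  (slack)
  C5: 3 − 3 = 0  (binding)

Optimal: x1 = 2, x2 = 1
Binding: C3, C5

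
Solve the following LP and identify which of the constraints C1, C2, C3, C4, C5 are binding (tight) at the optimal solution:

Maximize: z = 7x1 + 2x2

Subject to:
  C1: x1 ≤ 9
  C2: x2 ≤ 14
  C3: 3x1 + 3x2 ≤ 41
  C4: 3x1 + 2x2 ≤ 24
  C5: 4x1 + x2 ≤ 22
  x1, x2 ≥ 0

At x1 = 4, x2 = 6, compute slack b - a·x for each constraint:
  C1: 9 − 4 = 5  (slack)
  C2: 14 − 6 = 8  (slack)
  C3: 41 − 30 = 11  (slack)
  C4: 24 − 24 = 0  (binding)
  C5: 22 − 22 = 0  (binding)

Optimal: x1 = 4, x2 = 6
Binding: C4, C5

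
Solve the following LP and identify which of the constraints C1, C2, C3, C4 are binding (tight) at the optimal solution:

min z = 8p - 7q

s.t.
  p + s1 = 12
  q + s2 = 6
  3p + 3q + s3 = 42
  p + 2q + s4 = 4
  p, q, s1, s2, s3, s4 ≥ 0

At p = 0, q = 2, compute slack b - a·x for each constraint:
  C1: 12 − 0 = 12  (slack)
  C2: 6 − 2 = 4  (slack)
  C3: 42 − 6 = 36  (slack)
  C4: 4 − 4 = 0  (binding)

Optimal: p = 0, q = 2
Binding: C4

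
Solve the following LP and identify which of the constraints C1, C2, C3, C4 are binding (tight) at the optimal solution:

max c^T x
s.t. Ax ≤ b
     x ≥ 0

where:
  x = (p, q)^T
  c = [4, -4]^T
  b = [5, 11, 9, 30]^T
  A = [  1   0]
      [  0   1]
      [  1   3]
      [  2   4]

At p = 5, q = 0, compute slack b - a·x for each constraint:
  C1: 5 − 5 = 0  (binding)
  C2: 11 − 0 = 11  (slack)
  C3: 9 − 5 = 4  (slack)
  C4: 30 − 10 = 20  (slack)

Optimal: p = 5, q = 0
Binding: C1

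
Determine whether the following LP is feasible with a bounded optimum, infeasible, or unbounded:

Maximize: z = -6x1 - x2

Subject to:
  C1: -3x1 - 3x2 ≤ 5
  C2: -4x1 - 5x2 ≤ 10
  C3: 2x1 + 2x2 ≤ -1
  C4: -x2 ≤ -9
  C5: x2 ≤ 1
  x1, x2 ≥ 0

Infeasible (no feasible solution exists)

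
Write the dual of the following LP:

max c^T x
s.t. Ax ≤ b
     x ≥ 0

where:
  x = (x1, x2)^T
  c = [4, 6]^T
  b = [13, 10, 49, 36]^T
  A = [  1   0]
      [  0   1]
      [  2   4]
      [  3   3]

Primal max cᵀx s.t. Ax ≤ b, x ≥ 0  →  Dual min bᵀy s.t. Aᵀy ≥ c, y ≥ 0.

Minimize: z = 13y1 + 10y2 + 49y3 + 36y4

Subject to:
  y1 + 2y3 + 3y4 ≥ 4
  y2 + 4y3 + 3y4 ≥ 6
  y1, y2, y3, y4 ≥ 0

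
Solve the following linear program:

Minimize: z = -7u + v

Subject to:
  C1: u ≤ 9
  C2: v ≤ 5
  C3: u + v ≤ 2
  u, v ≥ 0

Evaluate the objective at each vertex of the feasible region:
  z(0, 0) = 0
  z(2, 0) = -14  ←
  z(0, 2) = 2
The minimum is at u = 2, v = 0.

u = 2, v = 0, z = -14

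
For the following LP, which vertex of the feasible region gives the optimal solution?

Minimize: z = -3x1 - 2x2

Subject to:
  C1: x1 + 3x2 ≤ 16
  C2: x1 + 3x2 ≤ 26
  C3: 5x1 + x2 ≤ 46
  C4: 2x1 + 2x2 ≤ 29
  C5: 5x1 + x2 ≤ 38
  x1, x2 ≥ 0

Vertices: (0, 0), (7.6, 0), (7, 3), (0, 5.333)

Evaluate the objective at each vertex of the feasible region:
  z(0, 0) = 0
  z(7.6, 0) = -22.8
  z(7, 3) = -27  ←
  z(0, 5.333) = -10.67
The minimum is at x1 = 7, x2 = 3.

(7, 3)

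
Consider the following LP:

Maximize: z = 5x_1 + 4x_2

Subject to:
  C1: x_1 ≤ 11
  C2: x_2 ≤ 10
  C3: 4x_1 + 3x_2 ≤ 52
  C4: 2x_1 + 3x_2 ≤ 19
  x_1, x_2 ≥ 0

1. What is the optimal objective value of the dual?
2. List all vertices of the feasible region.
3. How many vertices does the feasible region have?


1. 47.5
2. (0, 0), (9.5, 0), (0, 6.333)
3. 3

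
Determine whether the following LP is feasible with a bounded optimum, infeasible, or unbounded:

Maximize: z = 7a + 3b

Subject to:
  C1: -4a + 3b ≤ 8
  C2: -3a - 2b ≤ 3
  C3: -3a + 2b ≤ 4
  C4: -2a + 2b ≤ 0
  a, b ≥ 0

Unbounded (objective can increase without bound)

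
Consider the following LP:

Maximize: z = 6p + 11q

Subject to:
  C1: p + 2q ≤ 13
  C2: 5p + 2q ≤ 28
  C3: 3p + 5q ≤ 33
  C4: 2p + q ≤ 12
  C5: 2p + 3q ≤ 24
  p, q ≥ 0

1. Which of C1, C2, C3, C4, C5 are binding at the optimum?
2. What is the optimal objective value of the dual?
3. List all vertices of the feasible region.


1. C1, C3
2. 72
3. (0, 0), (5.6, 0), (4, 4), (3.857, 4.286), (1, 6), (0, 6.5)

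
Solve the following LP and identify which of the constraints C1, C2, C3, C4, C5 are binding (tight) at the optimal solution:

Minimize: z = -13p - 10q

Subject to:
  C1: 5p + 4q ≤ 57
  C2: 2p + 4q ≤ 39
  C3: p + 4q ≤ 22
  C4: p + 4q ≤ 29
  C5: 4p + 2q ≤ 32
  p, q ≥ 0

At p = 6, q = 4, compute slack b - a·x for each constraint:
  C1: 57 − 46 = 11  (slack)
  C2: 39 − 28 = 11  (slack)
  C3: 22 − 22 = 0  (binding)
  C4: 29 − 22 = 7  (slack)
  C5: 32 − 32 = 0  (binding)

Optimal: p = 6, q = 4
Binding: C3, C5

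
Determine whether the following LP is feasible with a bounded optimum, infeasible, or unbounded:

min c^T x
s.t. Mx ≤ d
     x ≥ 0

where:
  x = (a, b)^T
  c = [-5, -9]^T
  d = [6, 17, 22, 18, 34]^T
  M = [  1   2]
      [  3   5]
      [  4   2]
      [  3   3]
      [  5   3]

Feasible with a bounded optimal solution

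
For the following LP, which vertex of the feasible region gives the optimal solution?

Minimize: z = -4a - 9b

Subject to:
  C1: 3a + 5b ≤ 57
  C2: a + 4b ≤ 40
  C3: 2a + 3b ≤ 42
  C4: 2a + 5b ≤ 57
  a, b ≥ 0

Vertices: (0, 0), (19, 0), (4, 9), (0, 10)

Evaluate the objective at each vertex of the feasible region:
  z(0, 0) = 0
  z(19, 0) = -76
  z(4, 9) = -97  ←
  z(0, 10) = -90
The minimum is at a = 4, b = 9.

(4, 9)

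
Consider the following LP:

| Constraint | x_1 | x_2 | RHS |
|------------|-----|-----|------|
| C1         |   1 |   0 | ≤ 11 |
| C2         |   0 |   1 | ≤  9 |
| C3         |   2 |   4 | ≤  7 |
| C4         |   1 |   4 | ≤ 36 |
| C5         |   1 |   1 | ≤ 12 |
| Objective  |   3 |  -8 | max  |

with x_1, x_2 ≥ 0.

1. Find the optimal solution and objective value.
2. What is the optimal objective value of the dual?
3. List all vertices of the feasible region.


1. x_1 = 3.5, x_2 = 0, z = 10.5
2. 10.5
3. (0, 0), (3.5, 0), (0, 1.75)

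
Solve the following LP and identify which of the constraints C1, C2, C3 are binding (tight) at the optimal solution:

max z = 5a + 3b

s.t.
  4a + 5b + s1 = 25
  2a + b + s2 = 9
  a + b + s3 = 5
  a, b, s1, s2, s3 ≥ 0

At a = 4, b = 1, compute slack b - a·x for each constraint:
  C1: 25 − 21 = 4  (slack)
  C2: 9 − 9 = 0  (binding)
  C3: 5 − 5 = 0  (binding)

Optimal: a = 4, b = 1
Binding: C2, C3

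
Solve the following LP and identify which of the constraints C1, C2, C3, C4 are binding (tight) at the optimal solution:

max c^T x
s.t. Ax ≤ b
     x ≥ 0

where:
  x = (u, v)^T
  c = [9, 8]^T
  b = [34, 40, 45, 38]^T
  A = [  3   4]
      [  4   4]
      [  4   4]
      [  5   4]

At u = 2, v = 7, compute slack b - a·x for each constraint:
  C1: 34 − 34 = 0  (binding)
  C2: 40 − 36 = 4  (slack)
  C3: 45 − 36 = 9  (slack)
  C4: 38 − 38 = 0  (binding)

Optimal: u = 2, v = 7
Binding: C1, C4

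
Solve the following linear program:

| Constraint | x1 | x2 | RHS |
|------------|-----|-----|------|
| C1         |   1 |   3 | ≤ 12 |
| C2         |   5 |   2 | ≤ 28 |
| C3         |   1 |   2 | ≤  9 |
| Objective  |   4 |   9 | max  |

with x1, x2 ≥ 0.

Evaluate the objective at each vertex of the feasible region:
  z(0, 0) = 0
  z(5.6, 0) = 22.4
  z(4.75, 2.125) = 38.12
  z(3, 3) = 39  ←
  z(0, 4) = 36
The maximum is at x1 = 3, x2 = 3.

x1 = 3, x2 = 3, z = 39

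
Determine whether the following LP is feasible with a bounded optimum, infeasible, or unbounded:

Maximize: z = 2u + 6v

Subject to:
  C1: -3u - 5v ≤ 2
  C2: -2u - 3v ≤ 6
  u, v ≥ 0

Unbounded (objective can increase without bound)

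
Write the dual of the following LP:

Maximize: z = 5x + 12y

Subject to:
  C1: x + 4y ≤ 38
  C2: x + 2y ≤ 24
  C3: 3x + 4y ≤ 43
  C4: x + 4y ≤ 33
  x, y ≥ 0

Primal max cᵀx s.t. Ax ≤ b, x ≥ 0  →  Dual min bᵀy s.t. Aᵀy ≥ c, y ≥ 0.

Minimize: z = 38y1 + 24y2 + 43y3 + 33y4

Subject to:
  y1 + y2 + 3y3 + y4 ≥ 5
  4y1 + 2y2 + 4y3 + 4y4 ≥ 12
  y1, y2, y3, y4 ≥ 0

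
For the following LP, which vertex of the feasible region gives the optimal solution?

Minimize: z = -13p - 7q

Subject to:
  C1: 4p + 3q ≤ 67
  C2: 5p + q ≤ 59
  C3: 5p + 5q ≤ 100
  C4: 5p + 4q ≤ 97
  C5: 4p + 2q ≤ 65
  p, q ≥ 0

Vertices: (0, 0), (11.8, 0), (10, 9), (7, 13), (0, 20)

Evaluate the objective at each vertex of the feasible region:
  z(0, 0) = 0
  z(11.8, 0) = -153.4
  z(10, 9) = -193  ←
  z(7, 13) = -182
  z(0, 20) = -140
The minimum is at p = 10, q = 9.

(10, 9)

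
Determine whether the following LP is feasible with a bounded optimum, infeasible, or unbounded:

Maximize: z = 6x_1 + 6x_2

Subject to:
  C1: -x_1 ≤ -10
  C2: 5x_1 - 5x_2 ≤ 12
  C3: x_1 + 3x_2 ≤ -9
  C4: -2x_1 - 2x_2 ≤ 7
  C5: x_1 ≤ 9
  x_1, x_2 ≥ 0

Infeasible (no feasible solution exists)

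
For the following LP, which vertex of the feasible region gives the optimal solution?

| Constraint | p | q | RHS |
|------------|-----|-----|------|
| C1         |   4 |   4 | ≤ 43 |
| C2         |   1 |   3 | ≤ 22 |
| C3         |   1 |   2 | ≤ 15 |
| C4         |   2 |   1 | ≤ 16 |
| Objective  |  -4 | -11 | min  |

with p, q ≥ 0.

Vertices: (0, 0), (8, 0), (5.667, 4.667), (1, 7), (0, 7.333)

Evaluate the objective at each vertex of the feasible region:
  z(0, 0) = 0
  z(8, 0) = -32
  z(5.667, 4.667) = -74
  z(1, 7) = -81  ←
  z(0, 7.333) = -80.67
The minimum is at p = 1, q = 7.

(1, 7)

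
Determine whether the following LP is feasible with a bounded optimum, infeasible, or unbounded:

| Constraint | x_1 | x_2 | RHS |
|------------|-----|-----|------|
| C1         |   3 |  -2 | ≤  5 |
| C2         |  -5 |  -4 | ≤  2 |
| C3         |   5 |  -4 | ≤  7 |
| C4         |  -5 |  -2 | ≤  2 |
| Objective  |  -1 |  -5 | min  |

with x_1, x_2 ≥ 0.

Unbounded (objective can decrease without bound)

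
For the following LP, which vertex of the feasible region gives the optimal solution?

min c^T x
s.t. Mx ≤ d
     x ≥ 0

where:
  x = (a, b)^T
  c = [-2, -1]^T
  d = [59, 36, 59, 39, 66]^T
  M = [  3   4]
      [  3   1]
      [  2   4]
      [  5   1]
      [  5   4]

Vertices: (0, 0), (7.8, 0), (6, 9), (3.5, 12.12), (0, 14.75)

Evaluate the objective at each vertex of the feasible region:
  z(0, 0) = 0
  z(7.8, 0) = -15.6
  z(6, 9) = -21  ←
  z(3.5, 12.12) = -19.12
  z(0, 14.75) = -14.75
The minimum is at a = 6, b = 9.

(6, 9)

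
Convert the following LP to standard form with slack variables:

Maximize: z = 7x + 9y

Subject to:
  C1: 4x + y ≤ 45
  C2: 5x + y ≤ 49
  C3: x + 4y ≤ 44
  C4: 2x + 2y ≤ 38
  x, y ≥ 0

max z = 7x + 9y

s.t.
  4x + y + s1 = 45
  5x + y + s2 = 49
  x + 4y + s3 = 44
  2x + 2y + s4 = 38
  x, y, s1, s2, s3, s4 ≥ 0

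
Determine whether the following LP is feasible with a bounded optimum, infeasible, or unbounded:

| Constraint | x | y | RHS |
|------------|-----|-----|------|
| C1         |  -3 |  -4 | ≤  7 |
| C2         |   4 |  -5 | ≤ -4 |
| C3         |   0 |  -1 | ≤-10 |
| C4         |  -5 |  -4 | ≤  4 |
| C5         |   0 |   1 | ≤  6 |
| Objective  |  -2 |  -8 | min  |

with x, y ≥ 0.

Infeasible (no feasible solution exists)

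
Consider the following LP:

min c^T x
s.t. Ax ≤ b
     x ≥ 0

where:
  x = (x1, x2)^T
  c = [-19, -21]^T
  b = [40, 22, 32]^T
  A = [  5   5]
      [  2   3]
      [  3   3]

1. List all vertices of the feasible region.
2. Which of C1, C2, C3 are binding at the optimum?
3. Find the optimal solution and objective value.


1. (0, 0), (8, 0), (2, 6), (0, 7.333)
2. C1, C2
3. x1 = 2, x2 = 6, z = -164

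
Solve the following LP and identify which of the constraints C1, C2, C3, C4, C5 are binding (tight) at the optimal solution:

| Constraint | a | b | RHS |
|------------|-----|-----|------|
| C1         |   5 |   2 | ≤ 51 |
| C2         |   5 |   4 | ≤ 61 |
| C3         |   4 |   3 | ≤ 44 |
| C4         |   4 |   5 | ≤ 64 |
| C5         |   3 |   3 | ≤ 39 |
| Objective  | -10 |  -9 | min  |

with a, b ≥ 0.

At a = 5, b = 8, compute slack b - a·x for each constraint:
  C1: 51 − 41 = 10  (slack)
  C2: 61 − 57 = 4  (slack)
  C3: 44 − 44 = 0  (binding)
  C4: 64 − 60 = 4  (slack)
  C5: 39 − 39 = 0  (binding)

Optimal: a = 5, b = 8
Binding: C3, C5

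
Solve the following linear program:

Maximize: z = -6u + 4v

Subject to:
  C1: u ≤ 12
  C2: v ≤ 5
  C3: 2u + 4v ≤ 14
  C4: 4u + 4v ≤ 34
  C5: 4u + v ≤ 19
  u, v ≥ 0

Evaluate the objective at each vertex of the feasible region:
  z(0, 0) = 0
  z(4.75, 0) = -28.5
  z(4.429, 1.286) = -21.43
  z(0, 3.5) = 14  ←
The maximum is at u = 0, v = 3.5.

u = 0, v = 3.5, z = 14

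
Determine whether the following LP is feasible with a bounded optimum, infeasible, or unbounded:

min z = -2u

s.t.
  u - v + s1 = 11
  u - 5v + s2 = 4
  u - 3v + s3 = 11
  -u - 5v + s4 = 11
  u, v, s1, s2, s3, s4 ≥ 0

Unbounded (objective can decrease without bound)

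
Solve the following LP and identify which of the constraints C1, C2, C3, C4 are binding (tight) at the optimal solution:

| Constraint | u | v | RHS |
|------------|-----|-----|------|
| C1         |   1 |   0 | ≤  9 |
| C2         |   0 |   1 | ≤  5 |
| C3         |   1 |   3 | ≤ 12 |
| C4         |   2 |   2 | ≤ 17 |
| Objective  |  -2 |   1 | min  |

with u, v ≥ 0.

At u = 8.5, v = 0, compute slack b - a·x for each constraint:
  C1: 9 − 8.5 = 0.5  (slack)
  C2: 5 − 0 = 5  (slack)
  C3: 12 − 8.5 = 3.5  (slack)
  C4: 17 − 17 = 0  (binding)

Optimal: u = 8.5, v = 0
Binding: C4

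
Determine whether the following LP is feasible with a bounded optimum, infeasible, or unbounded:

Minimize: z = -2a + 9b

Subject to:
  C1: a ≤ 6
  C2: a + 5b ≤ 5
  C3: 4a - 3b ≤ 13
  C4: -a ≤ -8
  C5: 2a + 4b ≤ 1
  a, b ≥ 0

Infeasible (no feasible solution exists)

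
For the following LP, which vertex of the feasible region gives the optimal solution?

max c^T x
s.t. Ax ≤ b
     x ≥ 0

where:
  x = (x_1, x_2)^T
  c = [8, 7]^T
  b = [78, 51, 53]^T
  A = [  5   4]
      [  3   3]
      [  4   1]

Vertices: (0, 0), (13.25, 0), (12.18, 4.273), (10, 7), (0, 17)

Evaluate the objective at each vertex of the feasible region:
  z(0, 0) = 0
  z(13.25, 0) = 106
  z(12.18, 4.273) = 127.4
  z(10, 7) = 129  ←
  z(0, 17) = 119
The maximum is at x_1 = 10, x_2 = 7.

(10, 7)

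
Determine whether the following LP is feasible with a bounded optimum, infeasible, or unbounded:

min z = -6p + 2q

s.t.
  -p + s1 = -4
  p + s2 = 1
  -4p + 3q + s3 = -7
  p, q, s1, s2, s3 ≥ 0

Infeasible (no feasible solution exists)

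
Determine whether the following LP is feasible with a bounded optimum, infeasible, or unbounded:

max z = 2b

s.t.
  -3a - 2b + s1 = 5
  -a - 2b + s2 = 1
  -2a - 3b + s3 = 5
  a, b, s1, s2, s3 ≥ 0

Unbounded (objective can increase without bound)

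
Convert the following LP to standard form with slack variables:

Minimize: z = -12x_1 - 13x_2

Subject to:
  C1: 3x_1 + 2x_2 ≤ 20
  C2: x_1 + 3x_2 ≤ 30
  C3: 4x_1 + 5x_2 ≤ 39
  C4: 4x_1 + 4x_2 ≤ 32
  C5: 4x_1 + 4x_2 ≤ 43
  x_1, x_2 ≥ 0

min z = -12x_1 - 13x_2

s.t.
  3x_1 + 2x_2 + s1 = 20
  x_1 + 3x_2 + s2 = 30
  4x_1 + 5x_2 + s3 = 39
  4x_1 + 4x_2 + s4 = 32
  4x_1 + 4x_2 + s5 = 43
  x_1, x_2, s1, s2, s3, s4, s5 ≥ 0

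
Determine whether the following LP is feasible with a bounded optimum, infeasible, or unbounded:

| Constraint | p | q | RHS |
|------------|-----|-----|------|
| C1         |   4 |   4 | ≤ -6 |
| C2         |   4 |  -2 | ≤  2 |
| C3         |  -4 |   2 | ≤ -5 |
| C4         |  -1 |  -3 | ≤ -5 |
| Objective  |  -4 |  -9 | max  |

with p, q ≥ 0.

Infeasible (no feasible solution exists)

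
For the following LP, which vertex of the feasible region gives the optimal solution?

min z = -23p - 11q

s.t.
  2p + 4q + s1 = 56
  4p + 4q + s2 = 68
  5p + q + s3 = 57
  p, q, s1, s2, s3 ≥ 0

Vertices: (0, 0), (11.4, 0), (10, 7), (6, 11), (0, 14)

Evaluate the objective at each vertex of the feasible region:
  z(0, 0) = 0
  z(11.4, 0) = -262.2
  z(10, 7) = -307  ←
  z(6, 11) = -259
  z(0, 14) = -154
The minimum is at p = 10, q = 7.

(10, 7)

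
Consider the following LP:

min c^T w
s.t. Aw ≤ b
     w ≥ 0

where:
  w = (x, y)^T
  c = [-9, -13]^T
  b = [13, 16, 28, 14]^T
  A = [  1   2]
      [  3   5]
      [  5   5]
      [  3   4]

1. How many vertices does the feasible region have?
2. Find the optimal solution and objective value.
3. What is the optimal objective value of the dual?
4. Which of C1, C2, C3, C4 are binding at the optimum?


1. 4
2. x = 2, y = 2, z = -44
3. -44
4. C2, C4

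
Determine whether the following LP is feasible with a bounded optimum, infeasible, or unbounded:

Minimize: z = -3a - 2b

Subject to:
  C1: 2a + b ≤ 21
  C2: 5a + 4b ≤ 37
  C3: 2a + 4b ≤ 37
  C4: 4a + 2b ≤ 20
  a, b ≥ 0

Feasible with a bounded optimal solution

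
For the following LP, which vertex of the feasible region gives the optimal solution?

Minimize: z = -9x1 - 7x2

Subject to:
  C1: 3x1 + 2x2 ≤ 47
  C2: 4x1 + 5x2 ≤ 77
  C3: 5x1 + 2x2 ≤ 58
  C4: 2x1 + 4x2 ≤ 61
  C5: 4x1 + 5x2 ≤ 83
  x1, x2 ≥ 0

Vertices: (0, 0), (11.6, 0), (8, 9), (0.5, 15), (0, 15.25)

Evaluate the objective at each vertex of the feasible region:
  z(0, 0) = 0
  z(11.6, 0) = -104.4
  z(8, 9) = -135  ←
  z(0.5, 15) = -109.5
  z(0, 15.25) = -106.8
The minimum is at x1 = 8, x2 = 9.

(8, 9)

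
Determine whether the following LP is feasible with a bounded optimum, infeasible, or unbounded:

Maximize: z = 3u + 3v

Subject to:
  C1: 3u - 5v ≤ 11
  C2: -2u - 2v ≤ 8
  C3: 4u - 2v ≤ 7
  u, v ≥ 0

Unbounded (objective can increase without bound)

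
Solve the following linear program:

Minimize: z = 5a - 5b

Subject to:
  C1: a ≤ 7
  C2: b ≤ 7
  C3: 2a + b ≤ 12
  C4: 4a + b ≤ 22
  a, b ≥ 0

Evaluate the objective at each vertex of the feasible region:
  z(0, 0) = 0
  z(5.5, 0) = 27.5
  z(5, 2) = 15
  z(2.5, 7) = -22.5
  z(0, 7) = -35  ←
The minimum is at a = 0, b = 7.

a = 0, b = 7, z = -35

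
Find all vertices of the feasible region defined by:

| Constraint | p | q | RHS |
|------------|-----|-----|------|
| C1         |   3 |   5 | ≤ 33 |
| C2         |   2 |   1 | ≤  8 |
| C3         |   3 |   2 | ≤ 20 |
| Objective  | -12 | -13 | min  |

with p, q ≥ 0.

(0, 0), (4, 0), (1, 6), (0, 6.6)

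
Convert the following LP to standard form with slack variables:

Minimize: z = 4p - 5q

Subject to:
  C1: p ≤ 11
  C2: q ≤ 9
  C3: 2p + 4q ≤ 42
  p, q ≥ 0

min z = 4p - 5q

s.t.
  p + s1 = 11
  q + s2 = 9
  2p + 4q + s3 = 42
  p, q, s1, s2, s3 ≥ 0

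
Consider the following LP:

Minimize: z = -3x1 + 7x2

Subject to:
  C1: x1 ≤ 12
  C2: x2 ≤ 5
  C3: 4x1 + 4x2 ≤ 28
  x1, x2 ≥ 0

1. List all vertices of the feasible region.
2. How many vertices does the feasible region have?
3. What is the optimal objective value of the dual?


1. (0, 0), (7, 0), (2, 5), (0, 5)
2. 4
3. -21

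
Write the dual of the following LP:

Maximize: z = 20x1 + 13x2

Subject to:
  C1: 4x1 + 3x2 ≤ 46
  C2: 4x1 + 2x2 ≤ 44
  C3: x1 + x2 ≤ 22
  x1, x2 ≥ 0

Primal max cᵀx s.t. Ax ≤ b, x ≥ 0  →  Dual min bᵀy s.t. Aᵀy ≥ c, y ≥ 0.

Minimize: z = 46y1 + 44y2 + 22y3

Subject to:
  4y1 + 4y2 + y3 ≥ 20
  3y1 + 2y2 + y3 ≥ 13
  y1, y2, y3 ≥ 0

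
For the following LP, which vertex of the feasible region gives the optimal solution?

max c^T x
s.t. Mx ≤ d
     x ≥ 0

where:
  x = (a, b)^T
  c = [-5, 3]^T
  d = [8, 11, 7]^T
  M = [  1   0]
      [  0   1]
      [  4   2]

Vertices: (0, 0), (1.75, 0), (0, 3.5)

Evaluate the objective at each vertex of the feasible region:
  z(0, 0) = 0
  z(1.75, 0) = -8.75
  z(0, 3.5) = 10.5  ←
The maximum is at a = 0, b = 3.5.

(0, 3.5)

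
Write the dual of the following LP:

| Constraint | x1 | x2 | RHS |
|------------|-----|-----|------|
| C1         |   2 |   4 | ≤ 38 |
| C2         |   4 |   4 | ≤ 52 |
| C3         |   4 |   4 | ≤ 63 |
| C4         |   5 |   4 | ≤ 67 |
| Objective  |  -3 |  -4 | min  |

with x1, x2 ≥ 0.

Primal min cᵀx s.t. Ax ≤ b, x ≥ 0  →  Dual max −bᵀy s.t. Aᵀy ≥ −c, y ≥ 0.

Maximize: z = -38y1 - 52y2 - 63y3 - 67y4

Subject to:
  2y1 + 4y2 + 4y3 + 5y4 ≥ 3
  4y1 + 4y2 + 4y3 + 4y4 ≥ 4
  y1, y2, y3, y4 ≥ 0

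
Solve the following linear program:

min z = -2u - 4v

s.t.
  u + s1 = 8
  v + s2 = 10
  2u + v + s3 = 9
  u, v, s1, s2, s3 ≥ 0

Evaluate the objective at each vertex of the feasible region:
  z(0, 0) = 0
  z(4.5, 0) = -9
  z(0, 9) = -36  ←
The minimum is at u = 0, v = 9.

u = 0, v = 9, z = -36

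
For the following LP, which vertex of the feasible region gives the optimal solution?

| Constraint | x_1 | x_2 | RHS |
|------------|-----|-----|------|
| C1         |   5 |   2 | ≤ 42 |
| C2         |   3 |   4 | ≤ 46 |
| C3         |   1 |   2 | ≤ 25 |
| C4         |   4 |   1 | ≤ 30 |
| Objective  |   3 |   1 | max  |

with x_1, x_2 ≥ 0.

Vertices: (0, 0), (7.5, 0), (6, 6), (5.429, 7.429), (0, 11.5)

Evaluate the objective at each vertex of the feasible region:
  z(0, 0) = 0
  z(7.5, 0) = 22.5
  z(6, 6) = 24  ←
  z(5.429, 7.429) = 23.71
  z(0, 11.5) = 11.5
The maximum is at x_1 = 6, x_2 = 6.

(6, 6)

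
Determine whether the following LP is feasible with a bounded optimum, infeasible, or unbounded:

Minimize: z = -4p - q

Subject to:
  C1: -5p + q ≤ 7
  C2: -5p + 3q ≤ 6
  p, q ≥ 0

Unbounded (objective can decrease without bound)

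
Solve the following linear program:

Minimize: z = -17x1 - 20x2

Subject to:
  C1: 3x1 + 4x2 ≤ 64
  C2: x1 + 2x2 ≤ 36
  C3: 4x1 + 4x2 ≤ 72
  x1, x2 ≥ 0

Evaluate the objective at each vertex of the feasible region:
  z(0, 0) = 0
  z(18, 0) = -306
  z(8, 10) = -336  ←
  z(0, 16) = -320
The minimum is at x1 = 8, x2 = 10.

x1 = 8, x2 = 10, z = -336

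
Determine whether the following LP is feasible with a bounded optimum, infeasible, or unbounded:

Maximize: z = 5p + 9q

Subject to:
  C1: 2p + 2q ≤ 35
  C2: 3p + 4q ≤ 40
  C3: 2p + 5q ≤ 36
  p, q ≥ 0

Feasible with a bounded optimal solution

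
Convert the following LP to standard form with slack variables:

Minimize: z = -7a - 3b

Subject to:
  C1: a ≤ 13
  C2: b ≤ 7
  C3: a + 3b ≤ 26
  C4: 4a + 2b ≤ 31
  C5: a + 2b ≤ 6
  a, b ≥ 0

min z = -7a - 3b

s.t.
  a + s1 = 13
  b + s2 = 7
  a + 3b + s3 = 26
  4a + 2b + s4 = 31
  a + 2b + s5 = 6
  a, b, s1, s2, s3, s4, s5 ≥ 0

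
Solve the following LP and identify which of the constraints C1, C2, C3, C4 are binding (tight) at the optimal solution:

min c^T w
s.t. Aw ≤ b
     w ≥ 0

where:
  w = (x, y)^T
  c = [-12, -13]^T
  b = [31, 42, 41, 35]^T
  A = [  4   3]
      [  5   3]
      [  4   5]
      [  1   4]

At x = 4, y = 5, compute slack b - a·x for each constraint:
  C1: 31 − 31 = 0  (binding)
  C2: 42 − 35 = 7  (slack)
  C3: 41 − 41 = 0  (binding)
  C4: 35 − 24 = 11  (slack)

Optimal: x = 4, y = 5
Binding: C1, C3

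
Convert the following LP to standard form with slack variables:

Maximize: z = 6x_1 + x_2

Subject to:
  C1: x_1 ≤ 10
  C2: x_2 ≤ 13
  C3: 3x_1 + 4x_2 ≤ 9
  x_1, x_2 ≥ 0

max z = 6x_1 + x_2

s.t.
  x_1 + s1 = 10
  x_2 + s2 = 13
  3x_1 + 4x_2 + s3 = 9
  x_1, x_2, s1, s2, s3 ≥ 0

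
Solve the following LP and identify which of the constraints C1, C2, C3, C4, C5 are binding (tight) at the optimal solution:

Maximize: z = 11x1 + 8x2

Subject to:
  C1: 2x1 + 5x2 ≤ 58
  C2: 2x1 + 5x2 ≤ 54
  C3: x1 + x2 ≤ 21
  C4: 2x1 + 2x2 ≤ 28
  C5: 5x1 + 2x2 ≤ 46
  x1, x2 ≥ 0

At x1 = 6, x2 = 8, compute slack b - a·x for each constraint:
  C1: 58 − 52 = 6  (slack)
  C2: 54 − 52 = 2  (slack)
  C3: 21 − 14 = 7  (slack)
  C4: 28 − 28 = 0  (binding)
  C5: 46 − 46 = 0  (binding)

Optimal: x1 = 6, x2 = 8
Binding: C4, C5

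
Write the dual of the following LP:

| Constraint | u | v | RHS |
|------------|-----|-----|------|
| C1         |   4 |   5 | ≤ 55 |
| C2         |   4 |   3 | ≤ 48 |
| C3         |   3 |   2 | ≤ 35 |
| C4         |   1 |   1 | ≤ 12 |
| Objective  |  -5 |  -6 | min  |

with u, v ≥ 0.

Primal min cᵀx s.t. Ax ≤ b, x ≥ 0  →  Dual max −bᵀy s.t. Aᵀy ≥ −c, y ≥ 0.

Maximize: z = -55y1 - 48y2 - 35y3 - 12y4

Subject to:
  4y1 + 4y2 + 3y3 + y4 ≥ 5
  5y1 + 3y2 + 2y3 + y4 ≥ 6
  y1, y2, y3, y4 ≥ 0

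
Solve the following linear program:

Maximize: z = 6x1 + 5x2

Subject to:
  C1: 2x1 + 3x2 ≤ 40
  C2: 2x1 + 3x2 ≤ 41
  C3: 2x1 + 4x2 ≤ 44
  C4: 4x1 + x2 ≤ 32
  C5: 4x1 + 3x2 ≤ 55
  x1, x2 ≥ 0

Evaluate the objective at each vertex of the feasible region:
  z(0, 0) = 0
  z(8, 0) = 48
  z(6, 8) = 76  ←
  z(0, 11) = 55
The maximum is at x1 = 6, x2 = 8.

x1 = 6, x2 = 8, z = 76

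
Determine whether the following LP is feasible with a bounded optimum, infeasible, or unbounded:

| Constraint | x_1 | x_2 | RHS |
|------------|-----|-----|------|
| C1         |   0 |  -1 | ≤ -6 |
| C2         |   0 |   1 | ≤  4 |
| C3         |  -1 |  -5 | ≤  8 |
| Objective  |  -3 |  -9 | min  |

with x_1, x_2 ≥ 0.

Infeasible (no feasible solution exists)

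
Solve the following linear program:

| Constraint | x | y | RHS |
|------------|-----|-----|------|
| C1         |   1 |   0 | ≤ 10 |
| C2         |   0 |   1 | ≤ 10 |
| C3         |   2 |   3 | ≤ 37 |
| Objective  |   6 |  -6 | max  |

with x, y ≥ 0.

Evaluate the objective at each vertex of the feasible region:
  z(0, 0) = 0
  z(10, 0) = 60  ←
  z(10, 5.667) = 26
  z(3.5, 10) = -39
  z(0, 10) = -60
The maximum is at x = 10, y = 0.

x = 10, y = 0, z = 60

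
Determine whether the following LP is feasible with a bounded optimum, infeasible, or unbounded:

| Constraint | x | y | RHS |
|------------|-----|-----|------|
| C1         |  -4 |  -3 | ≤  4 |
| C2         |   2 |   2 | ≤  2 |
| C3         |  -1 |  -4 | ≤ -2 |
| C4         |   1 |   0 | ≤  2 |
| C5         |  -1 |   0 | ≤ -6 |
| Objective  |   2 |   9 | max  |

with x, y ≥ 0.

Infeasible (no feasible solution exists)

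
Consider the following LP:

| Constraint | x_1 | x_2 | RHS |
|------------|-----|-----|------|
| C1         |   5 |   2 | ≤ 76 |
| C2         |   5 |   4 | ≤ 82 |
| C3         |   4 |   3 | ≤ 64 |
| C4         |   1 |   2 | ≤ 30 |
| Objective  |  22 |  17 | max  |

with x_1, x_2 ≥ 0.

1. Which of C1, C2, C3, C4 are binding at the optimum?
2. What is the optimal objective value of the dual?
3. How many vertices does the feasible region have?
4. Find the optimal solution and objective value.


1. C2, C3
2. 356
3. 6
4. x_1 = 10, x_2 = 8, z = 356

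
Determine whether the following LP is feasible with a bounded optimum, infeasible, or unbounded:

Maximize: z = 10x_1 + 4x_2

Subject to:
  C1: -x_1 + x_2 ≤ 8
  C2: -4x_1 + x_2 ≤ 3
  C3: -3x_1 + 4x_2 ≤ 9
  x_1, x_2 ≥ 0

Unbounded (objective can increase without bound)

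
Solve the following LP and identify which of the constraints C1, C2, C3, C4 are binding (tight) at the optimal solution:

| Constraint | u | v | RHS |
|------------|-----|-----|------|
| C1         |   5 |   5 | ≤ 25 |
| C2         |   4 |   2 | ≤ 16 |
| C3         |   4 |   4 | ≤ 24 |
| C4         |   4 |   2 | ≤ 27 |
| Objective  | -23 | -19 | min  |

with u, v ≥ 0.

At u = 3, v = 2, compute slack b - a·x for each constraint:
  C1: 25 − 25 = 0  (binding)
  C2: 16 − 16 = 0  (binding)
  C3: 24 − 20 = 4  (slack)
  C4: 27 − 16 = 11  (slack)

Optimal: u = 3, v = 2
Binding: C1, C2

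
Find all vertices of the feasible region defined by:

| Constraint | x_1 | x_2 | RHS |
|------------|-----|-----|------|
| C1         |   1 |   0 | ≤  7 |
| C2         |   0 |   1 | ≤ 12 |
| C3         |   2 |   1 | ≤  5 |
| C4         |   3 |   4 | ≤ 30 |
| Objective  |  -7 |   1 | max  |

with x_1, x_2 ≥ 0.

(0, 0), (2.5, 0), (0, 5)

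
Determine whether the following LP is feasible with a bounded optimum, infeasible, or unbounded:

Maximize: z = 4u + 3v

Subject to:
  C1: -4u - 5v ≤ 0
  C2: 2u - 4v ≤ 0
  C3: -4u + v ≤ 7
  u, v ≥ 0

Unbounded (objective can increase without bound)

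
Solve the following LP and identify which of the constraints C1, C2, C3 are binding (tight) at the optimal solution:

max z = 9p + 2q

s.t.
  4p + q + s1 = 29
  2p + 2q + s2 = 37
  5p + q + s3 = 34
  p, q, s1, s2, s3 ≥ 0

At p = 5, q = 9, compute slack b - a·x for each constraint:
  C1: 29 − 29 = 0  (binding)
  C2: 37 − 28 = 9  (slack)
  C3: 34 − 34 = 0  (binding)

Optimal: p = 5, q = 9
Binding: C1, C3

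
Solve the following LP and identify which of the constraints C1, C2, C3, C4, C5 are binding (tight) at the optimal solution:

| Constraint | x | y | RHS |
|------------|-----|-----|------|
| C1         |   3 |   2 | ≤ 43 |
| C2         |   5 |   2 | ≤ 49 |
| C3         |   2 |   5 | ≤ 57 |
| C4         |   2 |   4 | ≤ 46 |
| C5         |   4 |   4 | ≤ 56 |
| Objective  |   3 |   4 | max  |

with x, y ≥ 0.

At x = 5, y = 9, compute slack b - a·x for each constraint:
  C1: 43 − 33 = 10  (slack)
  C2: 49 − 43 = 6  (slack)
  C3: 57 − 55 = 2  (slack)
  C4: 46 − 46 = 0  (binding)
  C5: 56 − 56 = 0  (binding)

Optimal: x = 5, y = 9
Binding: C4, C5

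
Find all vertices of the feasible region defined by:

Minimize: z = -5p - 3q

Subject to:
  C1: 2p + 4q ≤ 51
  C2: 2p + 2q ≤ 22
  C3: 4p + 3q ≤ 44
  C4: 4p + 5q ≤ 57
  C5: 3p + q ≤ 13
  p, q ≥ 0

(0, 0), (4.333, 0), (1, 10), (0, 11)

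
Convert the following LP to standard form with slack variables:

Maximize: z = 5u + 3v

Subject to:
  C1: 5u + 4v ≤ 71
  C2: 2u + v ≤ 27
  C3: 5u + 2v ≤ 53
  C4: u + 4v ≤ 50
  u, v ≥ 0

max z = 5u + 3v

s.t.
  5u + 4v + s1 = 71
  2u + v + s2 = 27
  5u + 2v + s3 = 53
  u + 4v + s4 = 50
  u, v, s1, s2, s3, s4 ≥ 0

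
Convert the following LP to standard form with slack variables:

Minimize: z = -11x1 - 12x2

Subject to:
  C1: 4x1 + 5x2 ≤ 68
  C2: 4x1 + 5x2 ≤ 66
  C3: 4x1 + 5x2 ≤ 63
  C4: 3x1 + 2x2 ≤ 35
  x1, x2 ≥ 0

min z = -11x1 - 12x2

s.t.
  4x1 + 5x2 + s1 = 68
  4x1 + 5x2 + s2 = 66
  4x1 + 5x2 + s3 = 63
  3x1 + 2x2 + s4 = 35
  x1, x2, s1, s2, s3, s4 ≥ 0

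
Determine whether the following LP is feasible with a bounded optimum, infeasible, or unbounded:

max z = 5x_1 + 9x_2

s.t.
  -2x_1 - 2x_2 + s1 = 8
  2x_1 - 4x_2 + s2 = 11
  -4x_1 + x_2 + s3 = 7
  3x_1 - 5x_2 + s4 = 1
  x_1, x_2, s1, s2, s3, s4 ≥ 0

Unbounded (objective can increase without bound)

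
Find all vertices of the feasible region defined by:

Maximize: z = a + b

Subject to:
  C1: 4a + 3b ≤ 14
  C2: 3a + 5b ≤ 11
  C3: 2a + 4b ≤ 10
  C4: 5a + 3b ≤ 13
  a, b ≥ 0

(0, 0), (2.6, 0), (2, 1), (0, 2.2)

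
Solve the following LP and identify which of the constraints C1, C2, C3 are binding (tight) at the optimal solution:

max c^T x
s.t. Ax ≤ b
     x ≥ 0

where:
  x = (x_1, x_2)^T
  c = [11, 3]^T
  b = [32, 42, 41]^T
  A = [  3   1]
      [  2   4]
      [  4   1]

At x_1 = 9, x_2 = 5, compute slack b - a·x for each constraint:
  C1: 32 − 32 = 0  (binding)
  C2: 42 − 38 = 4  (slack)
  C3: 41 − 41 = 0  (binding)

Optimal: x_1 = 9, x_2 = 5
Binding: C1, C3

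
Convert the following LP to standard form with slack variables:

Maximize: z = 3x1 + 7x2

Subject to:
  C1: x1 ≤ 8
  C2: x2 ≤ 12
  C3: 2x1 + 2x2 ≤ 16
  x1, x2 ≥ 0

max z = 3x1 + 7x2

s.t.
  x1 + s1 = 8
  x2 + s2 = 12
  2x1 + 2x2 + s3 = 16
  x1, x2, s1, s2, s3 ≥ 0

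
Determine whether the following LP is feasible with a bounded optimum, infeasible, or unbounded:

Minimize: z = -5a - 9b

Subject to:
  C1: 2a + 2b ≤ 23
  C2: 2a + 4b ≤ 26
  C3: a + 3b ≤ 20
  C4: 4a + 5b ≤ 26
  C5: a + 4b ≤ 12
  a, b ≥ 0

Feasible with a bounded optimal solution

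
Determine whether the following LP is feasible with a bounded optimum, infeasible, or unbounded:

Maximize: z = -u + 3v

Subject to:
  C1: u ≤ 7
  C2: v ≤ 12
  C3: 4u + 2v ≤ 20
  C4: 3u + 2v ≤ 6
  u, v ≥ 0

Feasible with a bounded optimal solution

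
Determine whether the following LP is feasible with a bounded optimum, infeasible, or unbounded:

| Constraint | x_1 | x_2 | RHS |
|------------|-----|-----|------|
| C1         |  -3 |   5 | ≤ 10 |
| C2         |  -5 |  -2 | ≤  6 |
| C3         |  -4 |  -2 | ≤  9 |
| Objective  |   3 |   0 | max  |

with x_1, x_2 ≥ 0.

Unbounded (objective can increase without bound)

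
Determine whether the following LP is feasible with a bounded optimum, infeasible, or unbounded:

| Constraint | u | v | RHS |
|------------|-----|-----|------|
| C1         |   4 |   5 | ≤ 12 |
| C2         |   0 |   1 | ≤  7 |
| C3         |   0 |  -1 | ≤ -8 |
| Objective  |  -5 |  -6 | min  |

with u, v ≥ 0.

Infeasible (no feasible solution exists)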